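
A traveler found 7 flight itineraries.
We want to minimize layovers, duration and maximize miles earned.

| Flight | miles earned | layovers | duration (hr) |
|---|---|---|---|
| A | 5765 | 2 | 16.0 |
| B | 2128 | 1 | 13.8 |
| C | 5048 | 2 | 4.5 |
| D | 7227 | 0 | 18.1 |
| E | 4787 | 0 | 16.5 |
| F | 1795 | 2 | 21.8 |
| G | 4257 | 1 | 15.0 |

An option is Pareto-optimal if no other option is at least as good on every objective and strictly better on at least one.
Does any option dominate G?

No

A: worse on layovers (2 vs 1).
B: worse on miles earned (2128 vs 4257).
C: worse on layovers (2 vs 1).
D: worse on duration (18.1 vs 15.0).
E: worse on duration (16.5 vs 15.0).
F: worse on miles earned (1795 vs 4257).
No option is at least as good as G on every objective and strictly better on one.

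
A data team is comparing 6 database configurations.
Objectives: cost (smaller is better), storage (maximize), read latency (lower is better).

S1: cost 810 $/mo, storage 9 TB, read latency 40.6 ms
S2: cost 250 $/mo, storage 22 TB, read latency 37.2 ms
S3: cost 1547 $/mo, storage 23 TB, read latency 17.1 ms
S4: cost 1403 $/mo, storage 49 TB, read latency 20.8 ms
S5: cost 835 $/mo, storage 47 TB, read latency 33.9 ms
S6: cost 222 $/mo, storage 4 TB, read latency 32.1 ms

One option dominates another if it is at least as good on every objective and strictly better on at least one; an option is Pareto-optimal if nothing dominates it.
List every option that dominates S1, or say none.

S2: cost 250≤810, storage 22≥9, read latency 37.2≤40.6 — dominates S1.
Others (S3, S4, S5, S6) are each worse than S1 on at least one objective.

S2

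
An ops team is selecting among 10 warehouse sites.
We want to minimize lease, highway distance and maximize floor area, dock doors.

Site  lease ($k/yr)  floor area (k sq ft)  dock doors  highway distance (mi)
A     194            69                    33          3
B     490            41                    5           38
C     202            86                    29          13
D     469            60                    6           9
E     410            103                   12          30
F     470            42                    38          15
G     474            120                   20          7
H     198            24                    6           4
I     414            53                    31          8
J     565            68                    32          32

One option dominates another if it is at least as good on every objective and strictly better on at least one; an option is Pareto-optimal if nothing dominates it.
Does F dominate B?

F vs B: lease 470≤490, floor area 42≥41, dock doors 38≥5, highway distance 15≤38 — F is at least as good on every objective with at least one strict improvement.

Yes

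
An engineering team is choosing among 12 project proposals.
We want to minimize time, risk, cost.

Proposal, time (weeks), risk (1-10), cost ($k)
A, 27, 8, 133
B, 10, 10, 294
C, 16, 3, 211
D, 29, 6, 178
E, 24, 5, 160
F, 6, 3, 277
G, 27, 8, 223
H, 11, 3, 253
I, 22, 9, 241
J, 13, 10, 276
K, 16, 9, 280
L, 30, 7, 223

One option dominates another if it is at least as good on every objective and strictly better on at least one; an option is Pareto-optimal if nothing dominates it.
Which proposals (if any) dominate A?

B: worse on risk (10 vs 8).
C: worse on cost (211 vs 133).
D: worse on time (29 vs 27).
E: worse on cost (160 vs 133).
F: worse on cost (277 vs 133).
G: worse on cost (223 vs 133).
H: worse on cost (253 vs 133).
I: worse on risk (9 vs 8).
J: worse on risk (10 vs 8).
K: worse on risk (9 vs 8).
L: worse on time (30 vs 27).
No option dominates A.

none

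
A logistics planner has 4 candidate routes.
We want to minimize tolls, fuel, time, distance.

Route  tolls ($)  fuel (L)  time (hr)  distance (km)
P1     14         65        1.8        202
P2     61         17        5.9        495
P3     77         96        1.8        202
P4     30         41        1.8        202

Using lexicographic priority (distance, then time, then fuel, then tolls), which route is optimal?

P4

First minimize distance: best is 202, kept {P1, P3, P4}.
Then minimize time: best is 1.8, kept {P1, P3, P4}.
Then minimize fuel: best is 41, kept {P4}.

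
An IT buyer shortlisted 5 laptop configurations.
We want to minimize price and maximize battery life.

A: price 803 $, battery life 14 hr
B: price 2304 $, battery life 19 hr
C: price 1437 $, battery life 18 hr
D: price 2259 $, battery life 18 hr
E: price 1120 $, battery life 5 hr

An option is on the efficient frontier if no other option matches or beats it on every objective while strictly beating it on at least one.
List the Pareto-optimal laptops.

A, B, C

A: not dominated (best price).
B: not dominated (best battery life).
C: not dominated.
D: dominated by C (price 1437≤2259, battery life 18≥18).
E: dominated by A (price 803≤1120, battery life 14≥5).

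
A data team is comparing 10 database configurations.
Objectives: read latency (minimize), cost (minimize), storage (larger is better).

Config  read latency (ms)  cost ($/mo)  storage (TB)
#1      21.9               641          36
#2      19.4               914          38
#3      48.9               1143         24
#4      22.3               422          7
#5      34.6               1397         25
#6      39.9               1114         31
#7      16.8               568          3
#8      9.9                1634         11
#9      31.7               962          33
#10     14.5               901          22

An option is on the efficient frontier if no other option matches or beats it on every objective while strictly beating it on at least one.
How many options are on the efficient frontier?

6

#1: not dominated.
#2: not dominated (best storage).
#3: dominated by #1 (read latency 21.9≤48.9, cost 641≤1143, storage 36≥24).
#4: not dominated (best cost).
#5: dominated by #1 (read latency 21.9≤34.6, cost 641≤1397, storage 36≥25).
#6: dominated by #1 (read latency 21.9≤39.9, cost 641≤1114, storage 36≥31).
#7: not dominated.
#8: not dominated (best read latency).
#9: dominated by #1 (read latency 21.9≤31.7, cost 641≤962, storage 36≥33).
#10: not dominated.
Pareto-optimal: #1, #2, #4, #7, #8, #10 → 6.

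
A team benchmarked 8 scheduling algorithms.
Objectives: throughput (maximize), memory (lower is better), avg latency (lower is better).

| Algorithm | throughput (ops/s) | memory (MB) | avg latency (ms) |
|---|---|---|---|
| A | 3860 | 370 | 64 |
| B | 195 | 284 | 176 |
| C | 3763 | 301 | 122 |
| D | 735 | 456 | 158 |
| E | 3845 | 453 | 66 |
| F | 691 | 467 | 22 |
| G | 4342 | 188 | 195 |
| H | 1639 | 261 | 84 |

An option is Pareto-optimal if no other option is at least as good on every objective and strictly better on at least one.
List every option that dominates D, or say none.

A: throughput 3860≥735, memory 370≤456, avg latency 64≤158 — dominates D.
C: throughput 3763≥735, memory 301≤456, avg latency 122≤158 — dominates D.
E: throughput 3845≥735, memory 453≤456, avg latency 66≤158 — dominates D.
H: throughput 1639≥735, memory 261≤456, avg latency 84≤158 — dominates D.
Others (B, F, G) are each worse than D on at least one objective.

A, C, E, H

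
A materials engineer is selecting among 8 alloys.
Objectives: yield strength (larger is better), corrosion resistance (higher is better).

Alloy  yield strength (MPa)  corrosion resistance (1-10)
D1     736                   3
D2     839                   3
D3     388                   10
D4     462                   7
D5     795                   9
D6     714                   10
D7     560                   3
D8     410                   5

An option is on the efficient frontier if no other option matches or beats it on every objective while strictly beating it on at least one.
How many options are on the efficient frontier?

D1: dominated by D2 (yield strength 839≥736, corrosion resistance 3≥3).
D2: not dominated (best yield strength).
D3: dominated by D6 (yield strength 714≥388, corrosion resistance 10≥10).
D4: dominated by D5 (yield strength 795≥462, corrosion resistance 9≥7).
D5: not dominated.
D6: not dominated.
D7: dominated by D1 (yield strength 736≥560, corrosion resistance 3≥3).
D8: dominated by D4 (yield strength 462≥410, corrosion resistance 7≥5).
Pareto-optimal: D2, D5, D6 → 3.

3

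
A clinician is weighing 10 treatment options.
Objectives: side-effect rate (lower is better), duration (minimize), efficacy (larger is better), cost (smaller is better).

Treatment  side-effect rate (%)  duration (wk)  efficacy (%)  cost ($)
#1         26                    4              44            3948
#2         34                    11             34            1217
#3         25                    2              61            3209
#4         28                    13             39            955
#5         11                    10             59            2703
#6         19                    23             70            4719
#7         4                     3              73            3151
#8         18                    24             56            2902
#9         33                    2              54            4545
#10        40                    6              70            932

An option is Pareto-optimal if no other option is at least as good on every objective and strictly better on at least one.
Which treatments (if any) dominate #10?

#1: worse on efficacy (44 vs 70).
#2: worse on duration (11 vs 6).
#3: worse on efficacy (61 vs 70).
#4: worse on duration (13 vs 6).
#5: worse on duration (10 vs 6).
#6: worse on duration (23 vs 6).
#7: worse on cost (3151 vs 932).
#8: worse on duration (24 vs 6).
#9: worse on efficacy (54 vs 70).
No option dominates #10.

none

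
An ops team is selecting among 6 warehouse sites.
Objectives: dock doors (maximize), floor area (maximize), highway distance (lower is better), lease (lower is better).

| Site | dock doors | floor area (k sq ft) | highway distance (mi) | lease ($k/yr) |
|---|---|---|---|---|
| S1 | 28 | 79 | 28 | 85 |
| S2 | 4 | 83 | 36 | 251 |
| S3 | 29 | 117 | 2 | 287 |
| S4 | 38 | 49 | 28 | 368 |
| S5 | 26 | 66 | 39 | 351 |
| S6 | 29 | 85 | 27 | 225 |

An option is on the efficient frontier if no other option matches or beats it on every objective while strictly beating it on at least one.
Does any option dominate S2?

Yes

S6 vs S2: dock doors 29≥4, floor area 85≥83, highway distance 27≤36, lease 225≤251 — S6 is at least as good on every objective and strictly better on at least one, so S6 dominates S2.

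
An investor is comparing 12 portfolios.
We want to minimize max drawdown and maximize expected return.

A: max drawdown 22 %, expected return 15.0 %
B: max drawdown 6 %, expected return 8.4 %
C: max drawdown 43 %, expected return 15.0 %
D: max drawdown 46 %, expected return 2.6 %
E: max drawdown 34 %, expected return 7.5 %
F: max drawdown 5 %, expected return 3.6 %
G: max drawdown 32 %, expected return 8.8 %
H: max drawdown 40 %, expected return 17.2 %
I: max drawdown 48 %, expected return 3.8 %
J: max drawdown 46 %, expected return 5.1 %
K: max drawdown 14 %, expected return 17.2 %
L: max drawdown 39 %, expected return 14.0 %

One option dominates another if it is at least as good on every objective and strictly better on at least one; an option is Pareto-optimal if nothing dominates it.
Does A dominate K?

No

A vs K: A is worse on max drawdown (22 vs 14), so it does not dominate K.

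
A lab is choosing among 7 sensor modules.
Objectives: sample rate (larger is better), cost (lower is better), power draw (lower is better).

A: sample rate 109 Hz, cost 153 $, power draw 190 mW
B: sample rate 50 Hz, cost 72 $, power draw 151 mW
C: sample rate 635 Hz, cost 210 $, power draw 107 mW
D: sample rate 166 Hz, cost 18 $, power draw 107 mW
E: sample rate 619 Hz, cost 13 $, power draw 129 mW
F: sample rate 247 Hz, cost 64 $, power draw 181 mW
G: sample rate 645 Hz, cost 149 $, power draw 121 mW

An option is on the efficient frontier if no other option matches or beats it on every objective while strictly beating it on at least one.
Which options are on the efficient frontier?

A: dominated by D (sample rate 166≥109, cost 18≤153, power draw 107≤190).
B: dominated by D (sample rate 166≥50, cost 18≤72, power draw 107≤151).
C: not dominated.
D: not dominated.
E: not dominated (best cost).
F: dominated by E (sample rate 619≥247, cost 13≤64, power draw 129≤181).
G: not dominated (best sample rate).

C, D, E, G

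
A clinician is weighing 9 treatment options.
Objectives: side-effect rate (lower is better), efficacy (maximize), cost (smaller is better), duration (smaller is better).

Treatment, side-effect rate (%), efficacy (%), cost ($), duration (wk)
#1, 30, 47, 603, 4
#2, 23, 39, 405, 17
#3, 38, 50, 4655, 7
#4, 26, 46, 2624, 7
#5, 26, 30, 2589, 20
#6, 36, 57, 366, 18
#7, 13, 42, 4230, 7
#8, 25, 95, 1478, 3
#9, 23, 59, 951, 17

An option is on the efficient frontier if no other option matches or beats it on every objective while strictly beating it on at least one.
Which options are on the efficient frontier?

#1: not dominated.
#2: not dominated.
#3: dominated by #8 (side-effect rate 25≤38, efficacy 95≥50, cost 1478≤4655, duration 3≤7).
#4: dominated by #8 (side-effect rate 25≤26, efficacy 95≥46, cost 1478≤2624, duration 3≤7).
#5: dominated by #2 (side-effect rate 23≤26, efficacy 39≥30, cost 405≤2589, duration 17≤20).
#6: not dominated (best cost).
#7: not dominated (best side-effect rate).
#8: not dominated (best efficacy).
#9: not dominated.

#1, #2, #6, #7, #8, #9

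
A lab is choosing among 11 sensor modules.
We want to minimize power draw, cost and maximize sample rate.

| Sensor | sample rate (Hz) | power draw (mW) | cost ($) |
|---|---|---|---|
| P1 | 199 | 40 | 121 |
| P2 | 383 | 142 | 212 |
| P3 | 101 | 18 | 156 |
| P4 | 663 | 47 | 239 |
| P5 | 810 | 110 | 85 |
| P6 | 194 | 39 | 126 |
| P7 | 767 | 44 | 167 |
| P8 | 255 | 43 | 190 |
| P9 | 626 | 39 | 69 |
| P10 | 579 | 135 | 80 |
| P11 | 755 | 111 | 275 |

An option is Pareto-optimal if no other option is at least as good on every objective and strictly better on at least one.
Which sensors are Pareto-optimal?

P3, P5, P7, P9

P1: dominated by P9 (sample rate 626≥199, power draw 39≤40, cost 69≤121).
P2: dominated by P5 (sample rate 810≥383, power draw 110≤142, cost 85≤212).
P3: not dominated (best power draw).
P4: dominated by P7 (sample rate 767≥663, power draw 44≤47, cost 167≤239).
P5: not dominated (best sample rate).
P6: dominated by P9 (sample rate 626≥194, power draw 39≤39, cost 69≤126).
P7: not dominated.
P8: dominated by P9 (sample rate 626≥255, power draw 39≤43, cost 69≤190).
P9: not dominated (best cost).
P10: dominated by P9 (sample rate 626≥579, power draw 39≤135, cost 69≤80).
P11: dominated by P5 (sample rate 810≥755, power draw 110≤111, cost 85≤275).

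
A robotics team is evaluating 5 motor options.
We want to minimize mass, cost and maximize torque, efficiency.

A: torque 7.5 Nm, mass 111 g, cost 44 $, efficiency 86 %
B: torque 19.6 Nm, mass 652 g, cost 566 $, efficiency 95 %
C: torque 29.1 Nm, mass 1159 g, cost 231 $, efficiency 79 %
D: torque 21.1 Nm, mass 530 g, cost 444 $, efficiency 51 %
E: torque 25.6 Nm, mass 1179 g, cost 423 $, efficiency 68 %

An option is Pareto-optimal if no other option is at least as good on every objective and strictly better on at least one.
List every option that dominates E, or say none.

C

C: torque 29.1≥25.6, mass 1159≤1179, cost 231≤423, efficiency 79≥68 — dominates E.
Others (A, B, D) are each worse than E on at least one objective.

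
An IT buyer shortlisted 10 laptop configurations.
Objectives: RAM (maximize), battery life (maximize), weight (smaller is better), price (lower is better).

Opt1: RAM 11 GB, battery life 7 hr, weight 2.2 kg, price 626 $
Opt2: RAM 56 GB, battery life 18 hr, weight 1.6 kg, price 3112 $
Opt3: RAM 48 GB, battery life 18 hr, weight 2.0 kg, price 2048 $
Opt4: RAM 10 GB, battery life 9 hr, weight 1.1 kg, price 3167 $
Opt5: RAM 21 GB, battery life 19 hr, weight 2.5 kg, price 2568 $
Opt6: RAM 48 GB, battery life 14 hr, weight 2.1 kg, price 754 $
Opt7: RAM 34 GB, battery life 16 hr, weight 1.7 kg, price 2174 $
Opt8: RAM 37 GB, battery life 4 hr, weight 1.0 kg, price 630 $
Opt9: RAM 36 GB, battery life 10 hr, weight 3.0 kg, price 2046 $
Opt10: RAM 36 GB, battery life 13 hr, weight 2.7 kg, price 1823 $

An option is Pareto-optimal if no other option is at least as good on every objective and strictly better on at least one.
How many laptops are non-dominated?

Opt1: not dominated (best price).
Opt2: not dominated (best RAM).
Opt3: not dominated.
Opt4: not dominated.
Opt5: not dominated (best battery life).
Opt6: not dominated.
Opt7: not dominated.
Opt8: not dominated (best weight).
Opt9: dominated by Opt6 (RAM 48≥36, battery life 14≥10, weight 2.1≤3.0, price 754≤2046).
Opt10: dominated by Opt6 (RAM 48≥36, battery life 14≥13, weight 2.1≤2.7, price 754≤1823).
Pareto-optimal: Opt1, Opt2, Opt3, Opt4, Opt5, Opt6, Opt7, Opt8 → 8.

8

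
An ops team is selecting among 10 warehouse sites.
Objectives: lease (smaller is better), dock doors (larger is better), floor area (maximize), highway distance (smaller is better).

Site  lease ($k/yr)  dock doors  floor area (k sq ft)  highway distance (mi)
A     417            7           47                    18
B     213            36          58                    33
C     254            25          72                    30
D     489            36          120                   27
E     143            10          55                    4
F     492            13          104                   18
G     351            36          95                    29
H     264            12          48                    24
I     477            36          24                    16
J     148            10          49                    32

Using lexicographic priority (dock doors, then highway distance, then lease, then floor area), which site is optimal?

First maximize dock doors: best is 36, kept {B, D, G, I}.
Then minimize highway distance: best is 16, kept {I}.

I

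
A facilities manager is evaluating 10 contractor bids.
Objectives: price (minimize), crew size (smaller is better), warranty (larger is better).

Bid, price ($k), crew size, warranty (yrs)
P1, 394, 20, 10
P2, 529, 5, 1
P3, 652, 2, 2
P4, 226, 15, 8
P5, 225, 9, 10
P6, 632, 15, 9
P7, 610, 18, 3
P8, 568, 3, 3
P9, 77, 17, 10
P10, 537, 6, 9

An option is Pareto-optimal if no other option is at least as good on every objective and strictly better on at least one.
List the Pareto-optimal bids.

P1: dominated by P5 (price 225≤394, crew size 9≤20, warranty 10≥10).
P2: not dominated.
P3: not dominated (best crew size).
P4: dominated by P5 (price 225≤226, crew size 9≤15, warranty 10≥8).
P5: not dominated.
P6: dominated by P5 (price 225≤632, crew size 9≤15, warranty 10≥9).
P7: dominated by P4 (price 226≤610, crew size 15≤18, warranty 8≥3).
P8: not dominated.
P9: not dominated (best price).
P10: not dominated.

P2, P3, P5, P8, P9, P10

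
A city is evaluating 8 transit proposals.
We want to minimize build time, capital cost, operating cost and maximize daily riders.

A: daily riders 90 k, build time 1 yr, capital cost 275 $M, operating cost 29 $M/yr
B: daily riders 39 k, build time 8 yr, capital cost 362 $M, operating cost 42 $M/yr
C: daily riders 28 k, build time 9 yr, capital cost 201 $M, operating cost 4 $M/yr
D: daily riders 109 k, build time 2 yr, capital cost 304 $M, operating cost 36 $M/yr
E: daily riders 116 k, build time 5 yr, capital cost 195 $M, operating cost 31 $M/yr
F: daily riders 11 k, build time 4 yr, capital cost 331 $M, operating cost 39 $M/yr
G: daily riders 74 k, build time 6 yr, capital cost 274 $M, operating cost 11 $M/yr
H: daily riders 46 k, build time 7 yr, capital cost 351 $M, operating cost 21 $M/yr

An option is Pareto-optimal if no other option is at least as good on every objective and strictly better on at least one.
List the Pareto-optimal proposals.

A, C, D, E, G

A: not dominated (best build time).
B: dominated by A (daily riders 90≥39, build time 1≤8, capital cost 275≤362, operating cost 29≤42).
C: not dominated (best operating cost).
D: not dominated.
E: not dominated (best daily riders).
F: dominated by A (daily riders 90≥11, build time 1≤4, capital cost 275≤331, operating cost 29≤39).
G: not dominated.
H: dominated by G (daily riders 74≥46, build time 6≤7, capital cost 274≤351, operating cost 11≤21).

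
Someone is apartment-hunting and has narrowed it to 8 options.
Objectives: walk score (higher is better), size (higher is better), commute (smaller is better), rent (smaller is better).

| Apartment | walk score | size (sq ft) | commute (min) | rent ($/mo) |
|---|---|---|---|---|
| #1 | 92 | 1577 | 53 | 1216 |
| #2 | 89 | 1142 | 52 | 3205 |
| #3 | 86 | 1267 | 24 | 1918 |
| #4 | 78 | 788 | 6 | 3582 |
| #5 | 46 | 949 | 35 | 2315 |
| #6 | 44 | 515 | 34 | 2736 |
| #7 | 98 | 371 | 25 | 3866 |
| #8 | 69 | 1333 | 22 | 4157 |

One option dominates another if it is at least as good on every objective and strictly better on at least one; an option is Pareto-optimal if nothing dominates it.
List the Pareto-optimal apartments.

#1, #2, #3, #4, #7, #8

#1: not dominated (best size).
#2: not dominated.
#3: not dominated.
#4: not dominated (best commute).
#5: dominated by #3 (walk score 86≥46, size 1267≥949, commute 24≤35, rent 1918≤2315).
#6: dominated by #3 (walk score 86≥44, size 1267≥515, commute 24≤34, rent 1918≤2736).
#7: not dominated (best walk score).
#8: not dominated.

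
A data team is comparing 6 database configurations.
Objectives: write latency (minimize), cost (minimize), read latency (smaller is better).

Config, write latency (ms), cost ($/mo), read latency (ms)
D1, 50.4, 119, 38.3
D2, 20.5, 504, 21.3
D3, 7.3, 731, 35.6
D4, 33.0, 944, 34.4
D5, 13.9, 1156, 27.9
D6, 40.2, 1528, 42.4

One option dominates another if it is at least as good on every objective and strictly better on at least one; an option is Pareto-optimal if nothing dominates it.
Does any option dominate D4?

D2 vs D4: write latency 20.5≤33.0, cost 504≤944, read latency 21.3≤34.4 — D2 is at least as good on every objective and strictly better on at least one, so D2 dominates D4.

Yes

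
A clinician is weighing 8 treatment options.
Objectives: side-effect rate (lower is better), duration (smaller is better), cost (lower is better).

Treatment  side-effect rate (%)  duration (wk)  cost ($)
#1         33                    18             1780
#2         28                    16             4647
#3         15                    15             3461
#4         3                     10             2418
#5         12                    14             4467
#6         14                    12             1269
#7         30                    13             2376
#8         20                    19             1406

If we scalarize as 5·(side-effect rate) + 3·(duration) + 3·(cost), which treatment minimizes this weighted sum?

#1: 5·33 + 3·18 + 3·1780 = 5559
#2: 5·28 + 3·16 + 3·4647 = 14129
#3: 5·15 + 3·15 + 3·3461 = 10503
#4: 5·3 + 3·10 + 3·2418 = 7299
#5: 5·12 + 3·14 + 3·4467 = 13503
#6: 5·14 + 3·12 + 3·1269 = 3913
#7: 5·30 + 3·13 + 3·2376 = 7317
#8: 5·20 + 3·19 + 3·1406 = 4375
Lowest: #6 at 3913.

#6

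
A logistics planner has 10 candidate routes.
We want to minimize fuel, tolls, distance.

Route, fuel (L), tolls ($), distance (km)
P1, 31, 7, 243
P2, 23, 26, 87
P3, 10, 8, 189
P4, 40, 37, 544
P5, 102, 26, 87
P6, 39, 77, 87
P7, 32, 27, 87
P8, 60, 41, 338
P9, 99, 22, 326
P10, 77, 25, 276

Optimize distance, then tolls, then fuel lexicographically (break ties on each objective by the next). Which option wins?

P2

First minimize distance: best is 87, kept {P2, P5, P6, P7}.
Then minimize tolls: best is 26, kept {P2, P5}.
Then minimize fuel: best is 23, kept {P2}.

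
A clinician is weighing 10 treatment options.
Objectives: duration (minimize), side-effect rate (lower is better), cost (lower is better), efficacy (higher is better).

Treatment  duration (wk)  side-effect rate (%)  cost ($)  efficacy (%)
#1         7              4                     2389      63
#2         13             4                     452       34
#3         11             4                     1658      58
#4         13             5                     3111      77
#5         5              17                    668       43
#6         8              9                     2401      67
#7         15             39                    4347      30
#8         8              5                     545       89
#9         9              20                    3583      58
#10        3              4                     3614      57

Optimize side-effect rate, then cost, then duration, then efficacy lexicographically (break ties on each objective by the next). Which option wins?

#2

First minimize side-effect rate: best is 4, kept {#1, #2, #3, #10}.
Then minimize cost: best is 452, kept {#2}.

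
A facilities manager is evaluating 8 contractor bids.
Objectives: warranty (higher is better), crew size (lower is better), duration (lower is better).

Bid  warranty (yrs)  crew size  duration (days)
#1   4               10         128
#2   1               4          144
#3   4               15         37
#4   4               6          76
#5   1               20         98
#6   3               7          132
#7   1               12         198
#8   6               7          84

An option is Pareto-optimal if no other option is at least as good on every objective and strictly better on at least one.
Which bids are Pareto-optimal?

#1: dominated by #4 (warranty 4≥4, crew size 6≤10, duration 76≤128).
#2: not dominated (best crew size).
#3: not dominated (best duration).
#4: not dominated.
#5: dominated by #3 (warranty 4≥1, crew size 15≤20, duration 37≤98).
#6: dominated by #4 (warranty 4≥3, crew size 6≤7, duration 76≤132).
#7: dominated by #1 (warranty 4≥1, crew size 10≤12, duration 128≤198).
#8: not dominated (best warranty).

#2, #3, #4, #8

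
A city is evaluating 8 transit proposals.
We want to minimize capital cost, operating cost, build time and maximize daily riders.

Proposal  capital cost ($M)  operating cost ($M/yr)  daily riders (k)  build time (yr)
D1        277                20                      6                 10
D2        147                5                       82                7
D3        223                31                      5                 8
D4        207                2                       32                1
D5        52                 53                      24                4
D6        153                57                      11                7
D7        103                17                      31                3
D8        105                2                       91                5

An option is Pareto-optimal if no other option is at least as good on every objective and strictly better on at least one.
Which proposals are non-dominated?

D1: dominated by D2 (capital cost 147≤277, operating cost 5≤20, daily riders 82≥6, build time 7≤10).
D2: dominated by D8 (capital cost 105≤147, operating cost 2≤5, daily riders 91≥82, build time 5≤7).
D3: dominated by D2 (capital cost 147≤223, operating cost 5≤31, daily riders 82≥5, build time 7≤8).
D4: not dominated (best build time).
D5: not dominated (best capital cost).
D6: dominated by D2 (capital cost 147≤153, operating cost 5≤57, daily riders 82≥11, build time 7≤7).
D7: not dominated.
D8: not dominated (best daily riders).

D4, D5, D7, D8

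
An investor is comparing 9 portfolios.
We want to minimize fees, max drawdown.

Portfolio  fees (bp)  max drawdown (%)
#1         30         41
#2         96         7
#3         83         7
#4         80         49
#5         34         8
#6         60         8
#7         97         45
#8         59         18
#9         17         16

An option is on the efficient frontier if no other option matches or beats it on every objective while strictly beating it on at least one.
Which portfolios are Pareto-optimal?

#3, #5, #9

#1: dominated by #9 (fees 17≤30, max drawdown 16≤41).
#2: dominated by #3 (fees 83≤96, max drawdown 7≤7).
#3: not dominated.
#4: dominated by #1 (fees 30≤80, max drawdown 41≤49).
#5: not dominated.
#6: dominated by #5 (fees 34≤60, max drawdown 8≤8).
#7: dominated by #1 (fees 30≤97, max drawdown 41≤45).
#8: dominated by #5 (fees 34≤59, max drawdown 8≤18).
#9: not dominated (best fees).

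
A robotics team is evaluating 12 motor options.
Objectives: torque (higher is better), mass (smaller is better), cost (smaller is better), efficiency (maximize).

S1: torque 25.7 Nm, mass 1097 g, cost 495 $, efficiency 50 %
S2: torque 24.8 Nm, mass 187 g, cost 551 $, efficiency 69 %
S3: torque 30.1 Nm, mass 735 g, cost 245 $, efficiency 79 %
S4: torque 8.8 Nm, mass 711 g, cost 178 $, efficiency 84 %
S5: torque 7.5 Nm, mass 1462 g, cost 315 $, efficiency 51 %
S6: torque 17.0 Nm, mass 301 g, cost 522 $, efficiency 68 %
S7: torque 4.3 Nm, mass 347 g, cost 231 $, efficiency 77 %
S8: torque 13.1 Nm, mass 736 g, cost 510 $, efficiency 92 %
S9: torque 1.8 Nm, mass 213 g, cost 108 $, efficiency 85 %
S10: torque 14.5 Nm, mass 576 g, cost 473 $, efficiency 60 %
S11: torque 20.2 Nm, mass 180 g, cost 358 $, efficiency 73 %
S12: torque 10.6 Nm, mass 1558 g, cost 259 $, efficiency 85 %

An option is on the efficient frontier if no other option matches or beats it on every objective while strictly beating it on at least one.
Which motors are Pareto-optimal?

S2, S3, S4, S7, S8, S9, S11, S12

S1: dominated by S3 (torque 30.1≥25.7, mass 735≤1097, cost 245≤495, efficiency 79≥50).
S2: not dominated.
S3: not dominated (best torque).
S4: not dominated.
S5: dominated by S3 (torque 30.1≥7.5, mass 735≤1462, cost 245≤315, efficiency 79≥51).
S6: dominated by S11 (torque 20.2≥17.0, mass 180≤301, cost 358≤522, efficiency 73≥68).
S7: not dominated.
S8: not dominated (best efficiency).
S9: not dominated (best cost).
S10: dominated by S11 (torque 20.2≥14.5, mass 180≤576, cost 358≤473, efficiency 73≥60).
S11: not dominated (best mass).
S12: not dominated.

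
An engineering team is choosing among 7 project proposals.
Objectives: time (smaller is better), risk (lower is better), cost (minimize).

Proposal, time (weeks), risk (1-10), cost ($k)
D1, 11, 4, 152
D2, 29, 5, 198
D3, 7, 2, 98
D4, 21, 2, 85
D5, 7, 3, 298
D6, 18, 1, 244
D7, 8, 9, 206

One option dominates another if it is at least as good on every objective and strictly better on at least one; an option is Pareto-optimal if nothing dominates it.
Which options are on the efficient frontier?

D1: dominated by D3 (time 7≤11, risk 2≤4, cost 98≤152).
D2: dominated by D1 (time 11≤29, risk 4≤5, cost 152≤198).
D3: not dominated.
D4: not dominated (best cost).
D5: dominated by D3 (time 7≤7, risk 2≤3, cost 98≤298).
D6: not dominated (best risk).
D7: dominated by D3 (time 7≤8, risk 2≤9, cost 98≤206).

D3, D4, D6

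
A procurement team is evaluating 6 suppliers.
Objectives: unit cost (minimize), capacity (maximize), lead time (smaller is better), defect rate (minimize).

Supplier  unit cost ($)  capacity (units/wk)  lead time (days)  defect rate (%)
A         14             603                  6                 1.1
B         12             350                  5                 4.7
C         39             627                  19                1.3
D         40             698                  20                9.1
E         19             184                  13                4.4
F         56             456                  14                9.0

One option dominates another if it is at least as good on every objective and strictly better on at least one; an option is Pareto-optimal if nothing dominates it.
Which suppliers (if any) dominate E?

A

A: unit cost 14≤19, capacity 603≥184, lead time 6≤13, defect rate 1.1≤4.4 — dominates E.
Others (B, C, D, F) are each worse than E on at least one objective.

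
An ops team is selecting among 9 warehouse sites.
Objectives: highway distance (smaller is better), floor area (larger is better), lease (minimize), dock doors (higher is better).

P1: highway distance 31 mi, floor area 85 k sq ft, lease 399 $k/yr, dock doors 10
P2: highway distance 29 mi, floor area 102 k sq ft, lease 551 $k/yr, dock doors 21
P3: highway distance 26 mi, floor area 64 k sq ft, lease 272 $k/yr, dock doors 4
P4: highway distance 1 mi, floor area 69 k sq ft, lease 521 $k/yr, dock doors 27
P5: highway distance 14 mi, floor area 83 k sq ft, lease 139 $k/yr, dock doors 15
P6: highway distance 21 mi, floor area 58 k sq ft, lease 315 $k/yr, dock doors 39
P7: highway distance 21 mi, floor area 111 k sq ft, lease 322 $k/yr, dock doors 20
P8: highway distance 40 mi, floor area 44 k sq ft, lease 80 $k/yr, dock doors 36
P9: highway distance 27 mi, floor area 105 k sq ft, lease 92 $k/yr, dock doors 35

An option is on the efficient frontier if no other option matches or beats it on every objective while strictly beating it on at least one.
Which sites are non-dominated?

P1: dominated by P7 (highway distance 21≤31, floor area 111≥85, lease 322≤399, dock doors 20≥10).
P2: dominated by P9 (highway distance 27≤29, floor area 105≥102, lease 92≤551, dock doors 35≥21).
P3: dominated by P5 (highway distance 14≤26, floor area 83≥64, lease 139≤272, dock doors 15≥4).
P4: not dominated (best highway distance).
P5: not dominated.
P6: not dominated (best dock doors).
P7: not dominated (best floor area).
P8: not dominated (best lease).
P9: not dominated.

P4, P5, P6, P7, P8, P9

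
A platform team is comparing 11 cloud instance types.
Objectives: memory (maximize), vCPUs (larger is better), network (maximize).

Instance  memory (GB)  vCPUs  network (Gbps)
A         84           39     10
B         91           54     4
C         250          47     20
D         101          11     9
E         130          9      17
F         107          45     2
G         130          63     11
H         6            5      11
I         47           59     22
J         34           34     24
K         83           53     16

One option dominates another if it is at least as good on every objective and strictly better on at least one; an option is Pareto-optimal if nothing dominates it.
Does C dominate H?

Yes

C vs H: memory 250≥6, vCPUs 47≥5, network 20≥11 — C is at least as good on every objective with at least one strict improvement.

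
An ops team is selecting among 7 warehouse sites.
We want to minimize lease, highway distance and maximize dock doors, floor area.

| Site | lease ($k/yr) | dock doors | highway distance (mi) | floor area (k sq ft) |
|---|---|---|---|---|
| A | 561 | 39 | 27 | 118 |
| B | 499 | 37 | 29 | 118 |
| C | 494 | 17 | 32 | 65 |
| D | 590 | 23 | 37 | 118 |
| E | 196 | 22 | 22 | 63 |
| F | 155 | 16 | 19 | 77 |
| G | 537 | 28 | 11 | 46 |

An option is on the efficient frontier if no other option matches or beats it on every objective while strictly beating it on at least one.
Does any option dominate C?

A: worse on lease (561 vs 494).
B: worse on lease (499 vs 494).
D: worse on lease (590 vs 494).
E: worse on floor area (63 vs 65).
F: worse on dock doors (16 vs 17).
G: worse on lease (537 vs 494).
No option is at least as good as C on every objective and strictly better on one.

No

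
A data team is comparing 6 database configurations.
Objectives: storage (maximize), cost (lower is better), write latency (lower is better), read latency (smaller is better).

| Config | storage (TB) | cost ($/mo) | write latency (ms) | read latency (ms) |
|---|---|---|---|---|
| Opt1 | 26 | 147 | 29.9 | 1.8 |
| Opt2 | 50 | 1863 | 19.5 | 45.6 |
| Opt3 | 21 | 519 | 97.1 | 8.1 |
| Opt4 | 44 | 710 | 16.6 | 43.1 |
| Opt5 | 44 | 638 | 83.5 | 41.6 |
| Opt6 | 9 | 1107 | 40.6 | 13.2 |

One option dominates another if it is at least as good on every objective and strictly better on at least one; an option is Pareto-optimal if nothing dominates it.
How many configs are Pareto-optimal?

4

Opt1: not dominated (best cost).
Opt2: not dominated (best storage).
Opt3: dominated by Opt1 (storage 26≥21, cost 147≤519, write latency 29.9≤97.1, read latency 1.8≤8.1).
Opt4: not dominated (best write latency).
Opt5: not dominated.
Opt6: dominated by Opt1 (storage 26≥9, cost 147≤1107, write latency 29.9≤40.6, read latency 1.8≤13.2).
Pareto-optimal: Opt1, Opt2, Opt4, Opt5 → 4.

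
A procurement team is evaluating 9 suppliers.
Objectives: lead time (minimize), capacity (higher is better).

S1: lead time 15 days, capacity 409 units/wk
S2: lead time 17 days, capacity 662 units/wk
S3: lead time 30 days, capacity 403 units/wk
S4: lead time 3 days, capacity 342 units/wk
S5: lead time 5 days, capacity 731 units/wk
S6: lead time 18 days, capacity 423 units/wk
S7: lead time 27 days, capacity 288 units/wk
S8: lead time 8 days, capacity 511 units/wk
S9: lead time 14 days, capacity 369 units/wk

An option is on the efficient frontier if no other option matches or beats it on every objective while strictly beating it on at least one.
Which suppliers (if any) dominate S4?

S1: worse on lead time (15 vs 3).
S2: worse on lead time (17 vs 3).
S3: worse on lead time (30 vs 3).
S5: worse on lead time (5 vs 3).
S6: worse on lead time (18 vs 3).
S7: worse on lead time (27 vs 3).
S8: worse on lead time (8 vs 3).
S9: worse on lead time (14 vs 3).
No option dominates S4.

none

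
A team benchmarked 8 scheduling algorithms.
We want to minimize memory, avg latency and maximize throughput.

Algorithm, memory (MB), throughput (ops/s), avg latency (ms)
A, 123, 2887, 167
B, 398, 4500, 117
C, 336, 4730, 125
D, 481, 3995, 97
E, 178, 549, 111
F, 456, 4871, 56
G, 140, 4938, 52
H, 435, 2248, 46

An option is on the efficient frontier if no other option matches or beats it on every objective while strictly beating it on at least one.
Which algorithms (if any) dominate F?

G

G: memory 140≤456, throughput 4938≥4871, avg latency 52≤56 — dominates F.
Others (A, B, C, D, E, H) are each worse than F on at least one objective.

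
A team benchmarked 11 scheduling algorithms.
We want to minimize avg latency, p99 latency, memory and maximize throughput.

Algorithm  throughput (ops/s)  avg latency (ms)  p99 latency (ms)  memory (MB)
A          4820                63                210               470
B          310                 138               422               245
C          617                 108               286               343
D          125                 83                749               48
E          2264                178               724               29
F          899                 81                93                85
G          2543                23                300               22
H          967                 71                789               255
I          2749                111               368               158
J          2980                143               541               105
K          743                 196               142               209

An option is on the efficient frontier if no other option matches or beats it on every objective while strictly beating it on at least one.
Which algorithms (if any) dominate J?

none

A: worse on memory (470 vs 105).
B: worse on throughput (310 vs 2980).
C: worse on throughput (617 vs 2980).
D: worse on throughput (125 vs 2980).
E: worse on throughput (2264 vs 2980).
F: worse on throughput (899 vs 2980).
G: worse on throughput (2543 vs 2980).
H: worse on throughput (967 vs 2980).
I: worse on throughput (2749 vs 2980).
K: worse on throughput (743 vs 2980).
No option dominates J.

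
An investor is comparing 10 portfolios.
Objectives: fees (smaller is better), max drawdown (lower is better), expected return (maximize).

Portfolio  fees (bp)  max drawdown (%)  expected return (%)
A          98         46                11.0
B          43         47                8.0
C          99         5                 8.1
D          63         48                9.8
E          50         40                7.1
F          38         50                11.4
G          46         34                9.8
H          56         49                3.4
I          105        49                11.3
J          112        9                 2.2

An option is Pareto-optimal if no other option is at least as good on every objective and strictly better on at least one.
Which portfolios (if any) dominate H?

B, E, G

B: fees 43≤56, max drawdown 47≤49, expected return 8.0≥3.4 — dominates H.
E: fees 50≤56, max drawdown 40≤49, expected return 7.1≥3.4 — dominates H.
G: fees 46≤56, max drawdown 34≤49, expected return 9.8≥3.4 — dominates H.
Others (A, C, D, F, I, J) are each worse than H on at least one objective.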